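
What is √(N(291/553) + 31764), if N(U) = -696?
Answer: 6*√863 ≈ 176.26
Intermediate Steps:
√(N(291/553) + 31764) = √(-696 + 31764) = √31068 = 6*√863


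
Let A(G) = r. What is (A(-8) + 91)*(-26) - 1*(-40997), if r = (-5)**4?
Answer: 22381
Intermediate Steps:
r = 625
A(G) = 625
(A(-8) + 91)*(-26) - 1*(-40997) = (625 + 91)*(-26) - 1*(-40997) = 716*(-26) + 40997 = -18616 + 40997 = 22381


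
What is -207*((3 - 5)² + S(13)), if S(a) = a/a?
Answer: -1035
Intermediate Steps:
S(a) = 1
-207*((3 - 5)² + S(13)) = -207*((3 - 5)² + 1) = -207*((-2)² + 1) = -207*(4 + 1) = -207*5 = -1035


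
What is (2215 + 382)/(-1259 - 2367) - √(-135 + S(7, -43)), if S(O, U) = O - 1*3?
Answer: -53/74 - I*√131 ≈ -0.71622 - 11.446*I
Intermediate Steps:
S(O, U) = -3 + O (S(O, U) = O - 3 = -3 + O)
(2215 + 382)/(-1259 - 2367) - √(-135 + S(7, -43)) = (2215 + 382)/(-1259 - 2367) - √(-135 + (-3 + 7)) = 2597/(-3626) - √(-135 + 4) = 2597*(-1/3626) - √(-131) = -53/74 - I*√131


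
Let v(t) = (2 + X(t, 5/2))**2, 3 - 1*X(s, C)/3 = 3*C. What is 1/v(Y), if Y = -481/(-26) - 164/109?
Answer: 4/529 ≈ 0.0075614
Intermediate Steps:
X(s, C) = 9 - 9*C
Y = 3705/218 (Y = -481*(-1/26) - 164*1/109 = 37/2 - 164/109 = 3705/218 ≈ 16.995)
v(t) = 529/4 (v(t) = (2 + (9 - 45/2))**2 = (2 - 27/2)**2 = (-23/2)**2 = 529/4)
1/v(Y) = 1/(529/4) = 4/529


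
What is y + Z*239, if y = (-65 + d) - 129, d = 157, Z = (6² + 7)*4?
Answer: 41071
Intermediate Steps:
Z = 172 (Z = (36 + 7)*4 = 43*4 = 172)
y = -37 (y = (-65 + 157) - 129 = 92 - 129 = -37)
y + Z*239 = -37 + 172*239 = -37 + 41108 = 41071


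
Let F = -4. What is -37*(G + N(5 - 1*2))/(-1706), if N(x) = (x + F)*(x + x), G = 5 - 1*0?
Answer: -37/1706 ≈ -0.021688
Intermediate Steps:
G = 5 (G = 5 + 0 = 5)
N(x) = 2*x*(-4 + x) (N(x) = (x - 4)*(x + x) = (-4 + x)*(2*x) = 2*x*(-4 + x))
-37*(G + N(5 - 1*2))/(-1706) = -37*(5 + 2*(5 - 1*2)*(-4 + (5 - 1*2)))/(-1706) = -37*(5 + 2*(5 - 2)*(-4 + (5 - 2)))*(-1/1706) = -37*(5 + 2*3*(-4 + 3))*(-1/1706) = -37*(5 + 2*3*(-1))*(-1/1706) = -37*(5 - 6)*(-1/1706) = -37*(-1)*(-1/1706) = 37*(-1/1706) = -37/1706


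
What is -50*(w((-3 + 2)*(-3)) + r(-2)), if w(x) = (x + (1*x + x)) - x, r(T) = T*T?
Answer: -500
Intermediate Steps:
r(T) = T**2
w(x) = 2*x (w(x) = (x + (x + x)) - x = (x + 2*x) - x = 3*x - x = 2*x)
-50*(w((-3 + 2)*(-3)) + r(-2)) = -50*(2*((-3 + 2)*(-3)) + (-2)**2) = -50*(2*(-1*(-3)) + 4) = -50*(2*3 + 4) = -50*(6 + 4) = -50*10 = -500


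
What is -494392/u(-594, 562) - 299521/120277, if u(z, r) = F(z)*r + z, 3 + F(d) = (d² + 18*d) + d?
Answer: -14388041625451/5771757055785 ≈ -2.4928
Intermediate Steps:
F(d) = -3 + d² + 19*d (F(d) = -3 + ((d² + 18*d) + d) = -3 + (d² + 19*d) = -3 + d² + 19*d)
u(z, r) = z + r*(-3 + z² + 19*z) (u(z, r) = (-3 + z² + 19*z)*r + z = r*(-3 + z² + 19*z) + z = z + r*(-3 + z² + 19*z))
-494392/u(-594, 562) - 299521/120277 = -494392/(-594 + 562*(-3 + (-594)² + 19*(-594))) - 299521/120277 = -494392/(-594 + 562*(-3 + 352836 - 11286)) - 299521*1/120277 = -494392/(-594 + 562*341547) - 299521/120277 = -494392/(-594 + 191949414) - 299521/120277 = -494392/191948820 - 299521/120277 = -494392*1/191948820 - 299521/120277 = -123598/47987205 - 299521/120277 = -14388041625451/5771757055785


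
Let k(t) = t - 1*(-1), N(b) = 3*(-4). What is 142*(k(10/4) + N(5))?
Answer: -1207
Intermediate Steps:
N(b) = -12
k(t) = 1 + t (k(t) = t + 1 = 1 + t)
142*(k(10/4) + N(5)) = 142*((1 + 10/4) - 12) = 142*((1 + 10*(1/4)) - 12) = 142*((1 + 5/2) - 12) = 142*(7/2 - 12) = 142*(-17/2) = -1207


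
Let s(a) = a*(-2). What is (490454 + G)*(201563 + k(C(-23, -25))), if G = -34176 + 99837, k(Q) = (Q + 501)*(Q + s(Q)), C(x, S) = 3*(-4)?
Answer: 115355490565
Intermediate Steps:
C(x, S) = -12
s(a) = -2*a
k(Q) = -Q*(501 + Q) (k(Q) = (Q + 501)*(Q - 2*Q) = (501 + Q)*(-Q) = -Q*(501 + Q))
G = 65661
(490454 + G)*(201563 + k(C(-23, -25))) = (490454 + 65661)*(201563 - 12*(-501 - 1*(-12))) = 556115*(201563 - 12*(-501 + 12)) = 556115*(201563 - 12*(-489)) = 556115*(201563 + 5868) = 556115*207431 = 115355490565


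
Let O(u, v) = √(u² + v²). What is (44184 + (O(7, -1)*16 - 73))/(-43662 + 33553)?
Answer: -44111/10109 - 80*√2/10109 ≈ -4.3747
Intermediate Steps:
(44184 + (O(7, -1)*16 - 73))/(-43662 + 33553) = (44184 + (√(7² + (-1)²)*16 - 73))/(-43662 + 33553) = (44184 + (√(49 + 1)*16 - 73))/(-10109) = (44184 + (√50*16 - 73))*(-1/10109) = (44184 + ((5*√2)*16 - 73))*(-1/10109) = (44184 + (80*√2 - 73))*(-1/10109) = (44184 + (-73 + 80*√2))*(-1/10109) = (44111 + 80*√2)*(-1/10109) = -44111/10109 - 80*√2/10109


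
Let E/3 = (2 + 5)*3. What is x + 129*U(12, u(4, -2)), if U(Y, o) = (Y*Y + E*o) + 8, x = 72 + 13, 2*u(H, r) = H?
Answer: 35947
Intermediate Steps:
E = 63 (E = 3*((2 + 5)*3) = 3*(7*3) = 3*21 = 63)
u(H, r) = H/2
x = 85
U(Y, o) = 8 + Y**2 + 63*o (U(Y, o) = (Y*Y + 63*o) + 8 = (Y**2 + 63*o) + 8 = 8 + Y**2 + 63*o)
x + 129*U(12, u(4, -2)) = 85 + 129*(8 + 12**2 + 63*((1/2)*4)) = 85 + 129*(8 + 144 + 63*2) = 85 + 129*(8 + 144 + 126) = 85 + 129*278 = 85 + 35862 = 35947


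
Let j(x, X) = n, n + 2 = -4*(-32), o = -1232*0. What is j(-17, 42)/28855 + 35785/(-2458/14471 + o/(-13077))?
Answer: -14942409518717/70925590 ≈ -2.1068e+5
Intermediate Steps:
o = 0
n = 126 (n = -2 - 4*(-32) = -2 + 128 = 126)
j(x, X) = 126
j(-17, 42)/28855 + 35785/(-2458/14471 + o/(-13077)) = 126/28855 + 35785/(-2458/14471 + 0/(-13077)) = 126*(1/28855) + 35785/(-2458*1/14471 + 0*(-1/13077)) = 126/28855 + 35785/(-2458/14471 + 0) = 126/28855 + 35785/(-2458/14471) = 126/28855 + 35785*(-14471/2458) = 126/28855 - 517844735/2458 = -14942409518717/70925590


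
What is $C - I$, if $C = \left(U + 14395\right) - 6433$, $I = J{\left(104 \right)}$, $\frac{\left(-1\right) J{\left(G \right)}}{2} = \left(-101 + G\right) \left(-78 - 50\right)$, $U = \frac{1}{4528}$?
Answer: $\frac{32574433}{4528} \approx 7194.0$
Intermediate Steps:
$U = \frac{1}{4528} \approx 0.00022085$
$J{\left(G \right)} = -25856 + 256 G$ ($J{\left(G \right)} = - 2 \left(-101 + G\right) \left(-78 - 50\right) = - 2 \left(-101 + G\right) \left(-128\right) = - 2 \left(12928 - 128 G\right) = -25856 + 256 G$)
$I = 768$ ($I = -25856 + 256 \cdot 104 = -25856 + 26624 = 768$)
$C = \frac{36051937}{4528}$ ($C = \left(\frac{1}{4528} + 14395\right) - 6433 = \frac{65180561}{4528} - 6433 = \frac{36051937}{4528} \approx 7962.0$)
$C - I = \frac{36051937}{4528} - 768 = \frac{32574433}{4528}$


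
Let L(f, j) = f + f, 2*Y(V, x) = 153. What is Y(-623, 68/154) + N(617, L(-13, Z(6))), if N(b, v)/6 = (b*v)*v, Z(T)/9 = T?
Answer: 5005257/2 ≈ 2.5026e+6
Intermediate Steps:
Y(V, x) = 153/2 (Y(V, x) = (½)*153 = 153/2)
Z(T) = 9*T
L(f, j) = 2*f
N(b, v) = 6*b*v² (N(b, v) = 6*((b*v)*v) = 6*(b*v²) = 6*b*v²)
Y(-623, 68/154) + N(617, L(-13, Z(6))) = 153/2 + 6*617*(2*(-13))² = 153/2 + 6*617*(-26)² = 153/2 + 6*617*676 = 153/2 + 2502552 = 5005257/2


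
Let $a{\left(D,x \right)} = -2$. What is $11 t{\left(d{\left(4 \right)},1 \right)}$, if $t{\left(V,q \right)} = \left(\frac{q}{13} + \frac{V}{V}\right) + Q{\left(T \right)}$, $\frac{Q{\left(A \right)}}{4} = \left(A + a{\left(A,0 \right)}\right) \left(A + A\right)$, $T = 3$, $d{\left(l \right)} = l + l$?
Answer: $\frac{3586}{13} \approx 275.85$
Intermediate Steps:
$d{\left(l \right)} = 2 l$
$Q{\left(A \right)} = 8 A \left(-2 + A\right)$ ($Q{\left(A \right)} = 4 \left(A - 2\right) \left(A + A\right) = 4 \left(-2 + A\right) 2 A = 4 \cdot 2 A \left(-2 + A\right) = 8 A \left(-2 + A\right)$)
$t{\left(V,q \right)} = 25 + \frac{q}{13}$ ($t{\left(V,q \right)} = \left(\frac{q}{13} + \frac{V}{V}\right) + 8 \cdot 3 \left(-2 + 3\right) = \left(q \frac{1}{13} + 1\right) + 8 \cdot 3 \cdot 1 = \left(\frac{q}{13} + 1\right) + 24 = \left(1 + \frac{q}{13}\right) + 24 = 25 + \frac{q}{13}$)
$11 t{\left(d{\left(4 \right)},1 \right)} = 11 \left(25 + \frac{1}{13} \cdot 1\right) = 11 \left(25 + \frac{1}{13}\right) = 11 \cdot \frac{326}{13} = \frac{3586}{13}$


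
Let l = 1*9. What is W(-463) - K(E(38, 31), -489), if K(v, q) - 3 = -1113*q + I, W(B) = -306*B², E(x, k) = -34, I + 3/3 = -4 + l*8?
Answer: -66141241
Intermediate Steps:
l = 9
I = 67 (I = -1 + (-4 + 9*8) = -1 + (-4 + 72) = -1 + 68 = 67)
K(v, q) = 70 - 1113*q (K(v, q) = 3 + (-1113*q + 67) = 3 + (67 - 1113*q) = 70 - 1113*q)
W(-463) - K(E(38, 31), -489) = -306*(-463)² - (70 - 1113*(-489)) = -306*214369 - (70 + 544257) = -65596914 - 1*544327 = -65596914 - 544327 = -66141241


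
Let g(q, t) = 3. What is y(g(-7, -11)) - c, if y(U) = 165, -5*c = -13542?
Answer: -12717/5 ≈ -2543.4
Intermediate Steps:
c = 13542/5 (c = -1/5*(-13542) = 13542/5 ≈ 2708.4)
y(g(-7, -11)) - c = 165 - 1*13542/5 = 165 - 13542/5 = -12717/5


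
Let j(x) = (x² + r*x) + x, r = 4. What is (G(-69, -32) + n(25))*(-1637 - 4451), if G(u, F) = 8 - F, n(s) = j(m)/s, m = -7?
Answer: -6173232/25 ≈ -2.4693e+5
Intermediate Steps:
j(x) = x² + 5*x (j(x) = (x² + 4*x) + x = x² + 5*x)
n(s) = 14/s (n(s) = (-7*(5 - 7))/s = (-7*(-2))/s = 14/s)
(G(-69, -32) + n(25))*(-1637 - 4451) = ((8 - 1*(-32)) + 14/25)*(-1637 - 4451) = ((8 + 32) + 14*(1/25))*(-6088) = (40 + 14/25)*(-6088) = (1014/25)*(-6088) = -6173232/25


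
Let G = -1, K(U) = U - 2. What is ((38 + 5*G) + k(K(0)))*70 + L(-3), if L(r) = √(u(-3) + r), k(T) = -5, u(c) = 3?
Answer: 1960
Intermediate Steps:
K(U) = -2 + U
L(r) = √(3 + r)
((38 + 5*G) + k(K(0)))*70 + L(-3) = ((38 + 5*(-1)) - 5)*70 + √(3 - 3) = ((38 - 5) - 5)*70 + √0 = (33 - 5)*70 + 0 = 28*70 + 0 = 1960 + 0 = 1960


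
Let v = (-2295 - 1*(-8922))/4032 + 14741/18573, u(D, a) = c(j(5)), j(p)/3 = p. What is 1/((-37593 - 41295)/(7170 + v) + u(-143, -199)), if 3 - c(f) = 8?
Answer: -3141038293/50252754473 ≈ -0.062505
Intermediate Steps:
j(p) = 3*p
c(f) = -5 (c(f) = 3 - 1*8 = 3 - 8 = -5)
u(D, a) = -5
v = 20279887/8320704 (v = (-2295 + 8922)*(1/4032) + 14741*(1/18573) = 6627*(1/4032) + 14741/18573 = 2209/1344 + 14741/18573 = 20279887/8320704 ≈ 2.4373)
1/((-37593 - 41295)/(7170 + v) + u(-143, -199)) = 1/((-37593 - 41295)/(7170 + 20279887/8320704) - 5) = 1/(-78888/59679727567/8320704 - 5) = 1/(-78888*8320704/59679727567 - 5) = 1/(-34547563008/3141038293 - 5) = 1/(-50252754473/3141038293) = -3141038293/50252754473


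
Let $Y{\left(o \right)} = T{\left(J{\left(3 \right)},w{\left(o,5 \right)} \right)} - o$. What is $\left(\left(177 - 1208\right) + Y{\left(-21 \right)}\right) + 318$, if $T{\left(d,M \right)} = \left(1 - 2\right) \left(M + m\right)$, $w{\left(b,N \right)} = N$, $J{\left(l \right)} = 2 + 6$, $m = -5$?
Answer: $-692$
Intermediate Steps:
$J{\left(l \right)} = 8$
$T{\left(d,M \right)} = 5 - M$ ($T{\left(d,M \right)} = \left(1 - 2\right) \left(M - 5\right) = - (-5 + M) = 5 - M$)
$Y{\left(o \right)} = - o$ ($Y{\left(o \right)} = \left(5 - 5\right) - o = 0 - o = - o$)
$\left(\left(177 - 1208\right) + Y{\left(-21 \right)}\right) + 318 = \left(\left(177 - 1208\right) - -21\right) + 318 = \left(\left(177 - 1208\right) + 21\right) + 318 = \left(-1031 + 21\right) + 318 = -1010 + 318 = -692$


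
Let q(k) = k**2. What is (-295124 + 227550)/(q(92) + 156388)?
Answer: -33787/82426 ≈ -0.40991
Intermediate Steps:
(-295124 + 227550)/(q(92) + 156388) = (-295124 + 227550)/(92**2 + 156388) = -67574/(8464 + 156388) = -67574/164852 = -67574*1/164852 = -33787/82426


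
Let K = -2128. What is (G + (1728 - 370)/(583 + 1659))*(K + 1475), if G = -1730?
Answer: 1265939103/1121 ≈ 1.1293e+6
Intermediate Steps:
(G + (1728 - 370)/(583 + 1659))*(K + 1475) = (-1730 + (1728 - 370)/(583 + 1659))*(-2128 + 1475) = (-1730 + 1358/2242)*(-653) = (-1730 + 1358*(1/2242))*(-653) = (-1730 + 679/1121)*(-653) = -1938651/1121*(-653) = 1265939103/1121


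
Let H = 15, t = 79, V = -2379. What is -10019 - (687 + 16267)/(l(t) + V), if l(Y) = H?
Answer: -11833981/1182 ≈ -10012.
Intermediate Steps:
l(Y) = 15
-10019 - (687 + 16267)/(l(t) + V) = -10019 - (687 + 16267)/(15 - 2379) = -10019 - 16954/(-2364) = -10019 - 16954*(-1)/2364 = -10019 - 1*(-8477/1182) = -10019 + 8477/1182 = -11833981/1182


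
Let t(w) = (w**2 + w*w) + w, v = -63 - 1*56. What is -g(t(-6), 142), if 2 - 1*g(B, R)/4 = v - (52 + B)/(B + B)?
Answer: -16090/33 ≈ -487.58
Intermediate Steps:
v = -119 (v = -63 - 56 = -119)
t(w) = w + 2*w**2 (t(w) = (w**2 + w**2) + w = 2*w**2 + w = w + 2*w**2)
g(B, R) = 484 + 2*(52 + B)/B (g(B, R) = 8 - 4*(-119 - (52 + B)/(B + B)) = 8 - 4*(-119 - (52 + B)/(2*B)) = 8 + (476 + 2*(52 + B)/B) = 484 + 2*(52 + B)/B)
-g(t(-6), 142) = -(486 + 104/((-6*(1 + 2*(-6))))) = -(486 + 104/((-6*(1 - 12)))) = -(486 + 104/((-6*(-11)))) = -(486 + 104/66) = -(486 + 104*(1/66)) = -(486 + 52/33) = -1*16090/33 = -16090/33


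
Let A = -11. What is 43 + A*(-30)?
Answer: 373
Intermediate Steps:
43 + A*(-30) = 43 - 11*(-30) = 43 + 330 = 373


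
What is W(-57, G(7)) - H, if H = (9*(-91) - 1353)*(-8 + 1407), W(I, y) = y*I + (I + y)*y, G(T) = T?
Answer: 3037879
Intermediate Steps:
W(I, y) = I*y + y*(I + y)
H = -3038628 (H = (-819 - 1353)*1399 = -2172*1399 = -3038628)
W(-57, G(7)) - H = 7*(7 + 2*(-57)) - 1*(-3038628) = 7*(7 - 114) + 3038628 = 7*(-107) + 3038628 = -749 + 3038628 = 3037879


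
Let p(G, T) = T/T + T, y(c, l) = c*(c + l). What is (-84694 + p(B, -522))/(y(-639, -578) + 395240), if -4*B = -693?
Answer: -85215/1172903 ≈ -0.072653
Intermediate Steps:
B = 693/4 (B = -¼*(-693) = 693/4 ≈ 173.25)
p(G, T) = 1 + T
(-84694 + p(B, -522))/(y(-639, -578) + 395240) = (-84694 + (1 - 522))/(-639*(-639 - 578) + 395240) = (-84694 - 521)/(-639*(-1217) + 395240) = -85215/(777663 + 395240) = -85215/1172903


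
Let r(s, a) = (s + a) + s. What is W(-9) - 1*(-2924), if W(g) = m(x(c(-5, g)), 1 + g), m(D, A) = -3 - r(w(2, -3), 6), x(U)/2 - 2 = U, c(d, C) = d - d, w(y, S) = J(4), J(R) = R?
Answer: 2907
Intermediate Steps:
w(y, S) = 4
c(d, C) = 0
r(s, a) = a + 2*s (r(s, a) = (a + s) + s = a + 2*s)
x(U) = 4 + 2*U
m(D, A) = -17 (m(D, A) = -3 - (6 + 2*4) = -3 - (6 + 8) = -3 - 1*14 = -3 - 14 = -17)
W(g) = -17
W(-9) - 1*(-2924) = -17 - 1*(-2924) = -17 + 2924 = 2907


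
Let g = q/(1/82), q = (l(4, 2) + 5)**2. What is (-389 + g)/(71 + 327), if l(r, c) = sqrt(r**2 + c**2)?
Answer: 3301/398 + 820*sqrt(5)/199 ≈ 17.508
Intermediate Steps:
l(r, c) = sqrt(c**2 + r**2)
q = (5 + 2*sqrt(5))**2 (q = (sqrt(2**2 + 4**2) + 5)**2 = (sqrt(4 + 16) + 5)**2 = (sqrt(20) + 5)**2 = (2*sqrt(5) + 5)**2 = (5 + 2*sqrt(5))**2 ≈ 89.721)
g = 3690 + 1640*sqrt(5) (g = (45 + 20*sqrt(5))/(1/82) = (45 + 20*sqrt(5))*82 = 3690 + 1640*sqrt(5) ≈ 7357.1)
(-389 + g)/(71 + 327) = (-389 + (3690 + 1640*sqrt(5)))/(71 + 327) = (3301 + 1640*sqrt(5))/398 = (3301 + 1640*sqrt(5))*(1/398) = 3301/398 + 820*sqrt(5)/199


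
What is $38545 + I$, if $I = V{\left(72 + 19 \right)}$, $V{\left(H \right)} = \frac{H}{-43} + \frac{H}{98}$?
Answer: $\frac{23203375}{602} \approx 38544.0$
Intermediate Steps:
$V{\left(H \right)} = - \frac{55 H}{4214}$ ($V{\left(H \right)} = H \left(- \frac{1}{43}\right) + H \frac{1}{98} = - \frac{H}{43} + \frac{H}{98} = - \frac{55 H}{4214}$)
$I = - \frac{715}{602}$ ($I = - \frac{55 \left(72 + 19\right)}{4214} = \left(- \frac{55}{4214}\right) 91 = - \frac{715}{602} \approx -1.1877$)
$38545 + I = 38545 - \frac{715}{602} = \frac{23203375}{602}$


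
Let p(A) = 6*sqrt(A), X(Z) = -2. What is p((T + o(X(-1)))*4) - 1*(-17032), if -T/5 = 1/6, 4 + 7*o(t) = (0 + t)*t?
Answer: 17032 + 2*I*sqrt(30) ≈ 17032.0 + 10.954*I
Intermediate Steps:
o(t) = -4/7 + t**2/7 (o(t) = -4/7 + ((0 + t)*t)/7 = -4/7 + (t*t)/7 = -4/7 + t**2/7)
T = -5/6 ≈ -0.83333
p((T + o(X(-1)))*4) - 1*(-17032) = 6*sqrt((-5/6 + (-4/7 + (1/7)*(-2)**2))*4) - 1*(-17032) = 6*sqrt((-5/6 + (-4/7 + (1/7)*4))*4) + 17032 = 6*sqrt((-5/6 + (-4/7 + 4/7))*4) + 17032 = 6*sqrt((-5/6 + 0)*4) + 17032 = 6*sqrt(-5/6*4) + 17032 = 6*sqrt(-10/3) + 17032 = 6*(I*sqrt(30)/3) + 17032 = 2*I*sqrt(30) + 17032 = 17032 + 2*I*sqrt(30)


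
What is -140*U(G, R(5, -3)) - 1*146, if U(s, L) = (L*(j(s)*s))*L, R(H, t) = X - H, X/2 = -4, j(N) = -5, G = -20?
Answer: -2366146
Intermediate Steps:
X = -8 (X = 2*(-4) = -8)
R(H, t) = -8 - H
U(s, L) = -5*s*L² (U(s, L) = (L*(-5*s))*L = (-5*L*s)*L = -5*s*L²)
-140*U(G, R(5, -3)) - 1*146 = -(-700)*(-20)*(-8 - 1*5)² - 1*146 = -(-700)*(-20)*(-8 - 5)² - 146 = -(-700)*(-20)*(-13)² - 146 = -(-700)*(-20)*169 - 146 = -140*16900 - 146 = -2366000 - 146 = -2366146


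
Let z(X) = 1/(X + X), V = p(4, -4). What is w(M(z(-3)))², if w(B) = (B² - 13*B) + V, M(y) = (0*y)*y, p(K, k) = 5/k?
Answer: 25/16 ≈ 1.5625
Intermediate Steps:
V = -5/4 (V = 5/(-4) = 5*(-¼) = -5/4 ≈ -1.2500)
z(X) = 1/(2*X)
M(y) = 0 (M(y) = 0*y = 0)
w(B) = -5/4 + B² - 13*B (w(B) = (B² - 13*B) - 5/4 = -5/4 + B² - 13*B)
w(M(z(-3)))² = (-5/4 + 0² - 13*0)² = (-5/4 + 0 + 0)² = (-5/4)² = 25/16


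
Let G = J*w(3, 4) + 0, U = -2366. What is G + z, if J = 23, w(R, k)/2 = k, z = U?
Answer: -2182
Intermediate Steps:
z = -2366
w(R, k) = 2*k
G = 184 (G = 23*(2*4) + 0 = 23*8 + 0 = 184 + 0 = 184)
G + z = 184 - 2366 = -2182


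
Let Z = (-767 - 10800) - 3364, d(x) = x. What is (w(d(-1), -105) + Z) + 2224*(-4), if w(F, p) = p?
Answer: -23932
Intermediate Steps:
Z = -14931 (Z = -11567 - 3364 = -14931)
(w(d(-1), -105) + Z) + 2224*(-4) = (-105 - 14931) + 2224*(-4) = -15036 - 8896 = -23932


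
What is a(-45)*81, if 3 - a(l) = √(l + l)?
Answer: 243 - 243*I*√10 ≈ 243.0 - 768.43*I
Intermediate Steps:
a(l) = 3 - √2*√l (a(l) = 3 - √(l + l) = 3 - √(2*l) = 3 - √2*√l)
a(-45)*81 = (3 - √2*√(-45))*81 = (3 - √2*3*I*√5)*81 = (3 - 3*I*√10)*81 = 243 - 243*I*√10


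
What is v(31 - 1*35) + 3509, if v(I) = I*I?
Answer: 3525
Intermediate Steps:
v(I) = I²
v(31 - 1*35) + 3509 = (31 - 1*35)² + 3509 = (31 - 35)² + 3509 = (-4)² + 3509 = 16 + 3509 = 3525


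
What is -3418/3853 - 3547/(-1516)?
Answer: 8484903/5841148 ≈ 1.4526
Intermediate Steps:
-3418/3853 - 3547/(-1516) = -3418*1/3853 - 3547*(-1/1516) = -3418/3853 + 3547/1516 = 8484903/5841148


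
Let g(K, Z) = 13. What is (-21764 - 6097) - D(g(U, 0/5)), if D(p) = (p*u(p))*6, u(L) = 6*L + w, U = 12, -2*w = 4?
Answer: -33789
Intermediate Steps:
w = -2 (w = -½*4 = -2)
u(L) = -2 + 6*L (u(L) = 6*L - 2 = -2 + 6*L)
D(p) = 6*p*(-2 + 6*p) (D(p) = (p*(-2 + 6*p))*6 = 6*p*(-2 + 6*p))
(-21764 - 6097) - D(g(U, 0/5)) = (-21764 - 6097) - 12*13*(-1 + 3*13) = -27861 - 12*13*(-1 + 39) = -27861 - 12*13*38 = -27861 - 1*5928 = -27861 - 5928 = -33789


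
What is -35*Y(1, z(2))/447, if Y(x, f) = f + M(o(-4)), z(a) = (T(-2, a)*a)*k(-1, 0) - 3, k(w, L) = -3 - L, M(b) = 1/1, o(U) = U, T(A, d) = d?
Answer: 490/447 ≈ 1.0962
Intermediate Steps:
M(b) = 1
z(a) = -3 - 3*a**2 (z(a) = (a*a)*(-3 - 1*0) - 3 = a**2*(-3 + 0) - 3 = a**2*(-3) - 3 = -3*a**2 - 3 = -3 - 3*a**2)
Y(x, f) = 1 + f (Y(x, f) = f + 1 = 1 + f)
-35*Y(1, z(2))/447 = -35*(1 + (-3 - 3*2**2))/447 = -35*(1 + (-3 - 3*4))*(1/447) = -35*(1 + (-3 - 12))*(1/447) = -35*(1 - 15)*(1/447) = -35*(-14)*(1/447) = 490*(1/447) = 490/447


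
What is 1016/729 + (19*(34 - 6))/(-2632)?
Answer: 81653/68526 ≈ 1.1916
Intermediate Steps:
1016/729 + (19*(34 - 6))/(-2632) = 1016*(1/729) + (19*28)*(-1/2632) = 1016/729 + 532*(-1/2632) = 1016/729 - 19/94 = 81653/68526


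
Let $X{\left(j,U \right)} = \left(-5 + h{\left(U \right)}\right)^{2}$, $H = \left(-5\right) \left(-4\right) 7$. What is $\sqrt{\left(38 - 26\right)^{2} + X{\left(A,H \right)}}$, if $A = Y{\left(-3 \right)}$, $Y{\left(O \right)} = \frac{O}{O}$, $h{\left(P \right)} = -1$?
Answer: $6 \sqrt{5} \approx 13.416$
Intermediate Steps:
$Y{\left(O \right)} = 1$
$A = 1$
$H = 140$ ($H = 20 \cdot 7 = 140$)
$X{\left(j,U \right)} = 36$ ($X{\left(j,U \right)} = \left(-5 - 1\right)^{2} = \left(-6\right)^{2} = 36$)
$\sqrt{\left(38 - 26\right)^{2} + X{\left(A,H \right)}} = \sqrt{\left(38 - 26\right)^{2} + 36} = \sqrt{12^{2} + 36} = \sqrt{144 + 36} = \sqrt{180} = 6 \sqrt{5}$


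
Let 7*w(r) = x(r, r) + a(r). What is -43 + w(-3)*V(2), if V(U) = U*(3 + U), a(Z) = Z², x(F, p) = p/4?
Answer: -437/14 ≈ -31.214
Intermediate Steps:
x(F, p) = p/4 (x(F, p) = p*(¼) = p/4)
w(r) = r²/7 + r/28 (w(r) = (r/4 + r²)/7 = (r² + r/4)/7 = r²/7 + r/28)
-43 + w(-3)*V(2) = -43 + ((1/28)*(-3)*(1 + 4*(-3)))*(2*(3 + 2)) = -43 + ((1/28)*(-3)*(1 - 12))*(2*5) = -43 + ((1/28)*(-3)*(-11))*10 = -43 + (33/28)*10 = -43 + 165/14 = -437/14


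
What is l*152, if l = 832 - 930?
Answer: -14896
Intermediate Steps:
l = -98
l*152 = -98*152 = -14896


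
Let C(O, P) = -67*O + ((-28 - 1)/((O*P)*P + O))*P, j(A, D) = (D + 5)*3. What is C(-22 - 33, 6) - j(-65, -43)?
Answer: 7731139/2035 ≈ 3799.1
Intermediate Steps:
j(A, D) = 15 + 3*D (j(A, D) = (5 + D)*3 = 15 + 3*D)
C(O, P) = -67*O - 29*P/(O + O*P²) (C(O, P) = -67*O + (-29/(O*P² + O))*P = -67*O + (-29/(O + O*P²))*P = -67*O - 29*P/(O + O*P²))
C(-22 - 33, 6) - j(-65, -43) = (-67*(-22 - 33)² - 29*6 - 67*(-22 - 33)²*6²)/((-22 - 33)*(1 + 6²)) - (15 + 3*(-43)) = (-67*(-55)² - 174 - 67*(-55)²*36)/((-55)*(1 + 36)) - (15 - 129) = -1/55*(-67*3025 - 174 - 67*3025*36)/37 - 1*(-114) = -1/55*1/37*(-202675 - 174 - 7296300) + 114 = -1/55*1/37*(-7499149) + 114 = 7499149/2035 + 114 = 7731139/2035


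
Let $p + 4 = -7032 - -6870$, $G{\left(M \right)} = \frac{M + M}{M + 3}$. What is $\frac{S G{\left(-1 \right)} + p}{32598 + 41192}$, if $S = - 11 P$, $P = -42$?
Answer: $- \frac{2}{235} \approx -0.0085106$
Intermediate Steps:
$S = 462$ ($S = \left(-11\right) \left(-42\right) = 462$)
$G{\left(M \right)} = \frac{2 M}{3 + M}$
$p = -166$ ($p = -4 - 162 = -166$)
$\frac{S G{\left(-1 \right)} + p}{32598 + 41192} = \frac{462 \cdot 2 \left(-1\right) \frac{1}{3 - 1} - 166}{32598 + 41192} = \frac{462 \cdot 2 \left(-1\right) \frac{1}{2} - 166}{73790} = \left(462 \cdot 2 \left(-1\right) \frac{1}{2} - 166\right) \frac{1}{73790} = \left(462 \left(-1\right) - 166\right) \frac{1}{73790} = \left(-462 - 166\right) \frac{1}{73790} = \left(-628\right) \frac{1}{73790} = - \frac{2}{235}$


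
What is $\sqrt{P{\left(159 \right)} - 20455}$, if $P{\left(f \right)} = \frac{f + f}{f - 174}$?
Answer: $\frac{i \sqrt{511905}}{5} \approx 143.09 i$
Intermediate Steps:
$P{\left(f \right)} = \frac{2 f}{-174 + f}$
$\sqrt{P{\left(159 \right)} - 20455} = \sqrt{2 \cdot 159 \frac{1}{-174 + 159} - 20455} = \sqrt{2 \cdot 159 \frac{1}{-15} - 20455} = \sqrt{2 \cdot 159 \left(- \frac{1}{15}\right) - 20455} = \sqrt{- \frac{106}{5} - 20455} = \sqrt{- \frac{102381}{5}} = \frac{i \sqrt{511905}}{5}$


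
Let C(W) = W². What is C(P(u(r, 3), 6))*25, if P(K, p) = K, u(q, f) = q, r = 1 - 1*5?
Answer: 400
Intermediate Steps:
r = -4 (r = 1 - 5 = -4)
C(P(u(r, 3), 6))*25 = (-4)²*25 = 16*25 = 400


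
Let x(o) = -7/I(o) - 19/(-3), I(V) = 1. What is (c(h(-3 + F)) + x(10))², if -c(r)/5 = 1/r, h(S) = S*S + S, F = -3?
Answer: 25/36 ≈ 0.69444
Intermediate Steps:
h(S) = S + S² (h(S) = S² + S = S + S²)
c(r) = -5/r
x(o) = -⅔ (x(o) = -7/1 - 19/(-3) = -7*1 - 19*(-⅓) = -7 + 19/3 = -⅔)
(c(h(-3 + F)) + x(10))² = (-5*1/((1 + (-3 - 3))*(-3 - 3)) - ⅔)² = (-5*(-1/(6*(1 - 6))) - ⅔)² = (-5/((-6*(-5))) - ⅔)² = (-5/30 - ⅔)² = (-5*1/30 - ⅔)² = (-⅙ - ⅔)² = (-⅚)² = 25/36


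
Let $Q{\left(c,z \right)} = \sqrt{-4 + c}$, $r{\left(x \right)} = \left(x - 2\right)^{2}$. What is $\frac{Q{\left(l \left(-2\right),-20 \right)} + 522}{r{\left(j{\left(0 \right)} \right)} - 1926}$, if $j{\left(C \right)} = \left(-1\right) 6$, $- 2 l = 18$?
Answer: $- \frac{261}{931} - \frac{\sqrt{14}}{1862} \approx -0.28235$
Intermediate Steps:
$l = -9$ ($l = \left(- \frac{1}{2}\right) 18 = -9$)
$j{\left(C \right)} = -6$
$r{\left(x \right)} = \left(-2 + x\right)^{2}$
$\frac{Q{\left(l \left(-2\right),-20 \right)} + 522}{r{\left(j{\left(0 \right)} \right)} - 1926} = \frac{\sqrt{-4 - -18} + 522}{\left(-2 - 6\right)^{2} - 1926} = \frac{\sqrt{-4 + 18} + 522}{\left(-8\right)^{2} - 1926} = \frac{\sqrt{14} + 522}{64 - 1926} = \frac{522 + \sqrt{14}}{-1862} = \left(522 + \sqrt{14}\right) \left(- \frac{1}{1862}\right) = - \frac{261}{931} - \frac{\sqrt{14}}{1862}$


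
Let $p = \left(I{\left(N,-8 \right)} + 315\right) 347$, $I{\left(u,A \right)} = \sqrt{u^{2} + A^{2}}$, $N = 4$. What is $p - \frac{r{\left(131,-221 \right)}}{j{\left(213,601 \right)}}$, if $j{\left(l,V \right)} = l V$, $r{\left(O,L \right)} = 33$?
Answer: $\frac{4664153644}{42671} + 1388 \sqrt{5} \approx 1.1241 \cdot 10^{5}$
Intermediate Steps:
$I{\left(u,A \right)} = \sqrt{A^{2} + u^{2}}$
$j{\left(l,V \right)} = V l$
$p = 109305 + 1388 \sqrt{5}$ ($p = \left(\sqrt{\left(-8\right)^{2} + 4^{2}} + 315\right) 347 = \left(\sqrt{64 + 16} + 315\right) 347 = \left(\sqrt{80} + 315\right) 347 = \left(4 \sqrt{5} + 315\right) 347 = \left(315 + 4 \sqrt{5}\right) 347 = 109305 + 1388 \sqrt{5} \approx 1.1241 \cdot 10^{5}$)
$p - \frac{r{\left(131,-221 \right)}}{j{\left(213,601 \right)}} = \left(109305 + 1388 \sqrt{5}\right) - \frac{33}{601 \cdot 213} = \left(109305 + 1388 \sqrt{5}\right) - \frac{33}{128013} = \left(109305 + 1388 \sqrt{5}\right) - 33 \cdot \frac{1}{128013} = \left(109305 + 1388 \sqrt{5}\right) - \frac{11}{42671} = \frac{4664153644}{42671} + 1388 \sqrt{5}$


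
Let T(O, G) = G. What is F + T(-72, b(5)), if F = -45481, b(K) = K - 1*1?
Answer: -45477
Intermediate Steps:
b(K) = -1 + K (b(K) = K - 1 = -1 + K)
F + T(-72, b(5)) = -45481 + (-1 + 5) = -45481 + 4 = -45477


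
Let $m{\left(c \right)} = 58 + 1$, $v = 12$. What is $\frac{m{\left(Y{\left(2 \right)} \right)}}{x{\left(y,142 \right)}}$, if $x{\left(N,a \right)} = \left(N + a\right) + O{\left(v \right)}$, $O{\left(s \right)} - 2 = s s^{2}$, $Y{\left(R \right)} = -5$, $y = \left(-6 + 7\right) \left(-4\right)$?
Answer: $\frac{59}{1868} \approx 0.031585$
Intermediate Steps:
$y = -4$ ($y = 1 \left(-4\right) = -4$)
$O{\left(s \right)} = 2 + s^{3}$ ($O{\left(s \right)} = 2 + s s^{2} = 2 + s^{3}$)
$m{\left(c \right)} = 59$
$x{\left(N,a \right)} = 1730 + N + a$ ($x{\left(N,a \right)} = \left(N + a\right) + \left(2 + 12^{3}\right) = \left(N + a\right) + \left(2 + 1728\right) = \left(N + a\right) + 1730 = 1730 + N + a$)
$\frac{m{\left(Y{\left(2 \right)} \right)}}{x{\left(y,142 \right)}} = \frac{59}{1730 - 4 + 142} = \frac{59}{1868}$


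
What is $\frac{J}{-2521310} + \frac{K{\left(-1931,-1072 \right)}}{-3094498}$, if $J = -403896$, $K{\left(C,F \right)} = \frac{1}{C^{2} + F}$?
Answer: $\frac{211776004215756091}{1322006054007756810} \approx 0.16019$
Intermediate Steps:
$K{\left(C,F \right)} = \frac{1}{F + C^{2}}$
$\frac{J}{-2521310} + \frac{K{\left(-1931,-1072 \right)}}{-3094498} = - \frac{403896}{-2521310} + \frac{1}{\left(-1072 + \left(-1931\right)^{2}\right) \left(-3094498\right)} = \left(-403896\right) \left(- \frac{1}{2521310}\right) + \frac{1}{-1072 + 3728761} \left(- \frac{1}{3094498}\right) = \frac{201948}{1260655} + \frac{1}{3727689} \left(- \frac{1}{3094498}\right) = \frac{201948}{1260655} - \frac{1}{11535326155122} = \frac{211776004215756091}{1322006054007756810}$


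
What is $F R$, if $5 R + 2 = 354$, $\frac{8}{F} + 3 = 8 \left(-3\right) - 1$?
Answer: $- \frac{704}{35} \approx -20.114$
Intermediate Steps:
$F = - \frac{2}{7}$ ($F = \frac{8}{-3 + \left(8 \left(-3\right) - 1\right)} = \frac{8}{-3 - 25} = \frac{8}{-28} = 8 \left(- \frac{1}{28}\right) = - \frac{2}{7} \approx -0.28571$)
$R = \frac{352}{5}$ ($R = - \frac{2}{5} + \frac{1}{5} \cdot 354 = - \frac{2}{5} + \frac{354}{5} = \frac{352}{5} \approx 70.4$)
$F R = \left(- \frac{2}{7}\right) \frac{352}{5} = - \frac{704}{35}$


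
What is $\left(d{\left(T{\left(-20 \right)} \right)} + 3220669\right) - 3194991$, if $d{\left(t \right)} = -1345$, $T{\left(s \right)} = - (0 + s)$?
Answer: $24333$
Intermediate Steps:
$T{\left(s \right)} = - s$
$\left(d{\left(T{\left(-20 \right)} \right)} + 3220669\right) - 3194991 = \left(-1345 + 3220669\right) - 3194991 = 3219324 - 3194991 = 24333$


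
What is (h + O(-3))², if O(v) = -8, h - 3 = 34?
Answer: 841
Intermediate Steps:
h = 37 (h = 3 + 34 = 37)
(h + O(-3))² = (37 - 8)² = 29² = 841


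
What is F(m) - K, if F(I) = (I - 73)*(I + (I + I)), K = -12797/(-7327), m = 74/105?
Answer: -4162853993/26926725 ≈ -154.60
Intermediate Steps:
m = 74/105 (m = 74*(1/105) = 74/105 ≈ 0.70476)
K = 12797/7327 (K = -12797*(-1/7327) = 12797/7327 ≈ 1.7466)
F(I) = 3*I*(-73 + I) (F(I) = (-73 + I)*(I + 2*I) = (-73 + I)*(3*I) = 3*I*(-73 + I))
F(m) - K = 3*(74/105)*(-73 + 74/105) - 1*12797/7327 = 3*(74/105)*(-7591/105) - 12797/7327 = -561734/3675 - 12797/7327 = -4162853993/26926725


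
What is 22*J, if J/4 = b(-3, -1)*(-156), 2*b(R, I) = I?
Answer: 6864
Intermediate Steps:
b(R, I) = I/2
J = 312 (J = 4*(((½)*(-1))*(-156)) = 4*(-½*(-156)) = 4*78 = 312)
22*J = 22*312 = 6864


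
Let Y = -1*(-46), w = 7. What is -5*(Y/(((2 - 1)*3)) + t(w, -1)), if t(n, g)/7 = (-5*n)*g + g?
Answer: -3800/3 ≈ -1266.7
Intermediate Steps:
Y = 46
t(n, g) = 7*g - 35*g*n (t(n, g) = 7*((-5*n)*g + g) = 7*(-5*g*n + g) = 7*(g - 5*g*n) = 7*g - 35*g*n)
-5*(Y/(((2 - 1)*3)) + t(w, -1)) = -5*(46/(((2 - 1)*3)) + 7*(-1)*(1 - 5*7)) = -5*(46/((1*3)) + 7*(-1)*(1 - 35)) = -5*(46/3 + 7*(-1)*(-34)) = -5*(46*(1/3) + 238) = -5*(46/3 + 238) = -5*760/3 = -3800/3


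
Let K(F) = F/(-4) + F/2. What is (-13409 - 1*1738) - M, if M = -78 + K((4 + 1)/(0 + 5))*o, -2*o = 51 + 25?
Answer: -30119/2 ≈ -15060.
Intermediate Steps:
K(F) = F/4 (K(F) = F*(-¼) + F*(½) = -F/4 + F/2 = F/4)
o = -38 (o = -(51 + 25)/2 = -½*76 = -38)
M = -175/2 (M = -78 + (((4 + 1)/(0 + 5))/4)*(-38) = -78 + ((5/5)/4)*(-38) = -78 + ((5*(⅕))/4)*(-38) = -78 + ((¼)*1)*(-38) = -78 + (¼)*(-38) = -78 - 19/2 = -175/2 ≈ -87.500)
(-13409 - 1*1738) - M = (-13409 - 1*1738) - 1*(-175/2) = (-13409 - 1738) + 175/2 = -15147 + 175/2 = -30119/2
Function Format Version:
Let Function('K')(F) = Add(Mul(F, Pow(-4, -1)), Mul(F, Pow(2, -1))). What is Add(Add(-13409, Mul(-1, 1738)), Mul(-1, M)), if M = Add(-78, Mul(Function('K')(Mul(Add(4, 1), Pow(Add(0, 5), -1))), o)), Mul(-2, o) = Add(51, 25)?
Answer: Rational(-30119, 2) ≈ -15060.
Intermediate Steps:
Function('K')(F) = Mul(Rational(1, 4), F) (Function('K')(F) = Add(Mul(F, Rational(-1, 4)), Mul(F, Rational(1, 2))) = Add(Mul(Rational(-1, 4), F), Mul(Rational(1, 2), F)) = Mul(Rational(1, 4), F))
o = -38 (o = Mul(Rational(-1, 2), Add(51, 25)) = Mul(Rational(-1, 2), 76) = -38)
M = Rational(-175, 2) (M = Add(-78, Mul(Mul(Rational(1, 4), Mul(Add(4, 1), Pow(Add(0, 5), -1))), -38)) = Add(-78, Mul(Mul(Rational(1, 4), Mul(5, Pow(5, -1))), -38)) = Add(-78, Mul(Mul(Rational(1, 4), Mul(5, Rational(1, 5))), -38)) = Add(-78, Mul(Mul(Rational(1, 4), 1), -38)) = Add(-78, Mul(Rational(1, 4), -38)) = Add(-78, Rational(-19, 2)) = Rational(-175, 2) ≈ -87.500)
Add(Add(-13409, Mul(-1, 1738)), Mul(-1, M)) = Add(Add(-13409, Mul(-1, 1738)), Mul(-1, Rational(-175, 2))) = Add(Add(-13409, -1738), Rational(175, 2)) = Add(-15147, Rational(175, 2)) = Rational(-30119, 2)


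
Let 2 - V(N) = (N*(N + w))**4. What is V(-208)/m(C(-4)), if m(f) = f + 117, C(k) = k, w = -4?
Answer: -3780913864854470654/113 ≈ -3.3459e+16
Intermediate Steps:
V(N) = 2 - N**4*(-4 + N)**4 (V(N) = 2 - (N*(N - 4))**4 = 2 - (N*(-4 + N))**4 = 2 - N**4*(-4 + N)**4)
m(f) = 117 + f
V(-208)/m(C(-4)) = (2 - 1*(-208)**4*(-4 - 208)**4)/(117 - 4) = (2 - 1*1871773696*(-212)**4)/113 = (2 - 1*1871773696*2019963136)*(1/113) = (2 - 3780913864854470656)*(1/113) = -3780913864854470654*1/113 = -3780913864854470654/113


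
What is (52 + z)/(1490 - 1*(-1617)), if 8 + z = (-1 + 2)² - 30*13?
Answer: -345/3107 ≈ -0.11104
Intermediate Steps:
z = -397 (z = -8 + ((-1 + 2)² - 30*13) = -8 + (1² - 390) = -8 + (1 - 390) = -8 - 389 = -397)
(52 + z)/(1490 - 1*(-1617)) = (52 - 397)/(1490 - 1*(-1617)) = -345/(1490 + 1617) = -345/3107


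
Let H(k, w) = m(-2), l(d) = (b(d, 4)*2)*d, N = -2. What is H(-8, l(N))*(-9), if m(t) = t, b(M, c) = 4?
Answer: 18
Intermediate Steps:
l(d) = 8*d (l(d) = (4*2)*d = 8*d)
H(k, w) = -2
H(-8, l(N))*(-9) = -2*(-9) = 18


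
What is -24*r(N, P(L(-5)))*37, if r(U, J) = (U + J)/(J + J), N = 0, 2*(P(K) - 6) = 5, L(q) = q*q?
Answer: -444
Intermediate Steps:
L(q) = q**2
P(K) = 17/2 (P(K) = 6 + (1/2)*5 = 6 + 5/2 = 17/2)
r(U, J) = (J + U)/(2*J) (r(U, J) = (J + U)/((2*J)) = (J + U)*(1/(2*J)) = (J + U)/(2*J))
-24*r(N, P(L(-5)))*37 = -12*(17/2 + 0)/17/2*37 = -12*2*17/(17*2)*37 = -24*1/2*37 = -12*37 = -444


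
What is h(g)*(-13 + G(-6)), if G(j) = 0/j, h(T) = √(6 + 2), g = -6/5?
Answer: -26*√2 ≈ -36.770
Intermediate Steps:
g = -6/5 (g = -6*⅕ = -6/5 ≈ -1.2000)
h(T) = 2*√2 (h(T) = √8 = 2*√2)
G(j) = 0
h(g)*(-13 + G(-6)) = (2*√2)*(-13 + 0) = (2*√2)*(-13) = -26*√2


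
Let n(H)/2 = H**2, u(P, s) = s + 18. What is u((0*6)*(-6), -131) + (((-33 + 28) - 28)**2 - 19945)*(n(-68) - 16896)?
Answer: 144210575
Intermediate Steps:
u(P, s) = 18 + s
n(H) = 2*H**2
u((0*6)*(-6), -131) + (((-33 + 28) - 28)**2 - 19945)*(n(-68) - 16896) = (18 - 131) + (((-33 + 28) - 28)**2 - 19945)*(2*(-68)**2 - 16896) = -113 + ((-5 - 28)**2 - 19945)*(2*4624 - 16896) = -113 + ((-33)**2 - 19945)*(9248 - 16896) = -113 + (1089 - 19945)*(-7648) = -113 - 18856*(-7648) = -113 + 144210688 = 144210575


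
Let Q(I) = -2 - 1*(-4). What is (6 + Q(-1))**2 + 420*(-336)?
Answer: -141056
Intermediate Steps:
Q(I) = 2 (Q(I) = -2 + 4 = 2)
(6 + Q(-1))**2 + 420*(-336) = (6 + 2)**2 + 420*(-336) = 8**2 - 141120 = 64 - 141120 = -141056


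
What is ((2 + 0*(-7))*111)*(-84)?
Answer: -18648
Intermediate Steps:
((2 + 0*(-7))*111)*(-84) = ((2 + 0)*111)*(-84) = (2*111)*(-84) = 222*(-84) = -18648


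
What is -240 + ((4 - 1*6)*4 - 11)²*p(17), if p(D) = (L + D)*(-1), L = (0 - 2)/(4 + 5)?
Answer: -56671/9 ≈ -6296.8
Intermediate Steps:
L = -2/9 ≈ -0.22222
p(D) = 2/9 - D (p(D) = (-2/9 + D)*(-1) = 2/9 - D)
-240 + ((4 - 1*6)*4 - 11)²*p(17) = -240 + ((4 - 1*6)*4 - 11)²*(2/9 - 1*17) = -240 + ((4 - 6)*4 - 11)²*(2/9 - 17) = -240 + (-2*4 - 11)²*(-151/9) = -240 + (-8 - 11)²*(-151/9) = -240 + (-19)²*(-151/9) = -240 + 361*(-151/9) = -240 - 54511/9 = -56671/9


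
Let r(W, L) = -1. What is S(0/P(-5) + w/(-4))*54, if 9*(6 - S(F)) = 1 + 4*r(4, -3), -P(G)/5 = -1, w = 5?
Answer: 342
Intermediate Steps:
P(G) = 5 (P(G) = -5*(-1) = 5)
S(F) = 19/3 (S(F) = 6 - (1 + 4*(-1))/9 = 6 - (1 - 4)/9 = 6 - 1/9*(-3) = 6 + 1/3 = 19/3)
S(0/P(-5) + w/(-4))*54 = (19/3)*54 = 342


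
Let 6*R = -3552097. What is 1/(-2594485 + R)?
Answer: -6/19119007 ≈ -3.1382e-7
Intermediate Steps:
R = -3552097/6 (R = (⅙)*(-3552097) = -3552097/6 ≈ -5.9202e+5)
1/(-2594485 + R) = 1/(-2594485 - 3552097/6) = 1/(-19119007/6) = -6/19119007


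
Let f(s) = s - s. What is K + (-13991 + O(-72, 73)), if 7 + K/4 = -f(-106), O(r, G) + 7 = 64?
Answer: -13962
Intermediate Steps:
f(s) = 0
O(r, G) = 57 (O(r, G) = -7 + 64 = 57)
K = -28 (K = -28 + 4*(-1*0) = -28 + 4*0 = -28 + 0 = -28)
K + (-13991 + O(-72, 73)) = -28 + (-13991 + 57) = -28 - 13934 = -13962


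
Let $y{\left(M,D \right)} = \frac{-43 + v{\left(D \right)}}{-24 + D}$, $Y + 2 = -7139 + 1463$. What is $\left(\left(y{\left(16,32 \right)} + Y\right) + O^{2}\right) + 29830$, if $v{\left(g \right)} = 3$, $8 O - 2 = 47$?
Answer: $\frac{1547809}{64} \approx 24185.0$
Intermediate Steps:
$O = \frac{49}{8}$ ($O = \frac{1}{4} + \frac{1}{8} \cdot 47 = \frac{1}{4} + \frac{47}{8} = \frac{49}{8} \approx 6.125$)
$Y = -5678$ ($Y = -2 + \left(-7139 + 1463\right) = -2 - 5676 = -5678$)
$y{\left(M,D \right)} = - \frac{40}{-24 + D}$ ($y{\left(M,D \right)} = \frac{-43 + 3}{-24 + D} = - \frac{40}{-24 + D}$)
$\left(\left(y{\left(16,32 \right)} + Y\right) + O^{2}\right) + 29830 = \left(\left(- \frac{40}{-24 + 32} - 5678\right) + \left(\frac{49}{8}\right)^{2}\right) + 29830 = \left(\left(- \frac{40}{8} - 5678\right) + \frac{2401}{64}\right) + 29830 = \left(\left(\left(-40\right) \frac{1}{8} - 5678\right) + \frac{2401}{64}\right) + 29830 = \left(\left(-5 - 5678\right) + \frac{2401}{64}\right) + 29830 = \left(-5683 + \frac{2401}{64}\right) + 29830 = - \frac{361311}{64} + 29830 = \frac{1547809}{64}$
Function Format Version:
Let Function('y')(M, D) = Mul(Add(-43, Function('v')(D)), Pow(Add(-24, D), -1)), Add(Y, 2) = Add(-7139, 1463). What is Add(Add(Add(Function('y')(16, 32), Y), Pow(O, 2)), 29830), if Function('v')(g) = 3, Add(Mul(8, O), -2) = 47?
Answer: Rational(1547809, 64) ≈ 24185.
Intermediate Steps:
O = Rational(49, 8) (O = Add(Rational(1, 4), Mul(Rational(1, 8), 47)) = Add(Rational(1, 4), Rational(47, 8)) = Rational(49, 8) ≈ 6.1250)
Y = -5678 (Y = Add(-2, Add(-7139, 1463)) = Add(-2, -5676) = -5678)
Function('y')(M, D) = Mul(-40, Pow(Add(-24, D), -1)) (Function('y')(M, D) = Mul(Add(-43, 3), Pow(Add(-24, D), -1)) = Mul(-40, Pow(Add(-24, D), -1)))
Add(Add(Add(Function('y')(16, 32), Y), Pow(O, 2)), 29830) = Add(Add(Add(Mul(-40, Pow(Add(-24, 32), -1)), -5678), Pow(Rational(49, 8), 2)), 29830) = Add(Add(Add(Mul(-40, Pow(8, -1)), -5678), Rational(2401, 64)), 29830) = Add(Add(Add(Mul(-40, Rational(1, 8)), -5678), Rational(2401, 64)), 29830) = Add(Add(Add(-5, -5678), Rational(2401, 64)), 29830) = Add(Add(-5683, Rational(2401, 64)), 29830) = Add(Rational(-361311, 64), 29830) = Rational(1547809, 64)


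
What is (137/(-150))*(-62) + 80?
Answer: 10247/75 ≈ 136.63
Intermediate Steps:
(137/(-150))*(-62) + 80 = (137*(-1/150))*(-62) + 80 = -137/150*(-62) + 80 = 4247/75 + 80 = 10247/75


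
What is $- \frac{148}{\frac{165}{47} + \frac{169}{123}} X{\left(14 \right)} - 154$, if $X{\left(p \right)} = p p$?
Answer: $- \frac{12288850}{2017} \approx -6092.6$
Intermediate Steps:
$X{\left(p \right)} = p^{2}$
$- \frac{148}{\frac{165}{47} + \frac{169}{123}} X{\left(14 \right)} - 154 = - \frac{148}{\frac{165}{47} + \frac{169}{123}} \cdot 14^{2} - 154 = - \frac{148}{165 \cdot \frac{1}{47} + 169 \cdot \frac{1}{123}} \cdot 196 - 154 = - \frac{148}{\frac{165}{47} + \frac{169}{123}} \cdot 196 - 154 = - \frac{148}{\frac{28238}{5781}} \cdot 196 - 154 = \left(-148\right) \frac{5781}{28238} \cdot 196 - 154 = \left(- \frac{427794}{14119}\right) 196 - 154 = - \frac{11978232}{2017} - 154 = - \frac{12288850}{2017}$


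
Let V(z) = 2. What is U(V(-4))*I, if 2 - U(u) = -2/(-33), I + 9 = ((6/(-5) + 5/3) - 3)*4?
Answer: -18368/495 ≈ -37.107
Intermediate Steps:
I = -287/15 (I = -9 + ((6/(-5) + 5/3) - 3)*4 = -9 + ((6*(-⅕) + 5*(⅓)) - 3)*4 = -9 + ((-6/5 + 5/3) - 3)*4 = -9 + (7/15 - 3)*4 = -9 - 38/15*4 = -9 - 152/15 = -287/15 ≈ -19.133)
U(u) = 64/33 (U(u) = 2 - (-2)/(-33) = 2 - (-2)*(-1)/33 = 2 - 1*2/33 = 2 - 2/33 = 64/33)
U(V(-4))*I = (64/33)*(-287/15) = -18368/495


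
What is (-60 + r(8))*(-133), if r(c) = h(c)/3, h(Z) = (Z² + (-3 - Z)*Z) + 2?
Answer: 26866/3 ≈ 8955.3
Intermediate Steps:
h(Z) = 2 + Z² + Z*(-3 - Z) (h(Z) = (Z² + Z*(-3 - Z)) + 2 = 2 + Z² + Z*(-3 - Z))
r(c) = ⅔ - c (r(c) = (2 - 3*c)/3 = (2 - 3*c)*(⅓) = ⅔ - c)
(-60 + r(8))*(-133) = (-60 + (⅔ - 1*8))*(-133) = (-60 + (⅔ - 8))*(-133) = (-60 - 22/3)*(-133) = -202/3*(-133) = 26866/3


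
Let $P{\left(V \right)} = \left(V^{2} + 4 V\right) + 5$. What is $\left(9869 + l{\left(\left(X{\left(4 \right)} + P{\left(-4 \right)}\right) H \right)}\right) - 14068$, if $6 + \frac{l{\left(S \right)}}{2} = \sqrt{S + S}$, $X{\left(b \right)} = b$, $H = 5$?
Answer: $-4211 + 6 \sqrt{10} \approx -4192.0$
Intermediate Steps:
$P{\left(V \right)} = 5 + V^{2} + 4 V$
$l{\left(S \right)} = -12 + 2 \sqrt{2} \sqrt{S}$ ($l{\left(S \right)} = -12 + 2 \sqrt{S + S} = -12 + 2 \sqrt{2 S} = -12 + 2 \sqrt{2} \sqrt{S}$)
$\left(9869 + l{\left(\left(X{\left(4 \right)} + P{\left(-4 \right)}\right) H \right)}\right) - 14068 = \left(9869 - \left(12 - 2 \sqrt{2} \sqrt{\left(4 + \left(5 + \left(-4\right)^{2} + 4 \left(-4\right)\right)\right) 5}\right)\right) - 14068 = \left(9869 - \left(12 - 2 \sqrt{2} \sqrt{\left(4 + \left(5 + 16 - 16\right)\right) 5}\right)\right) - 14068 = \left(9869 - \left(12 - 2 \sqrt{2} \sqrt{\left(4 + 5\right) 5}\right)\right) - 14068 = \left(9869 - \left(12 - 2 \sqrt{2} \sqrt{9 \cdot 5}\right)\right) - 14068 = \left(9869 - \left(12 - 2 \sqrt{2} \sqrt{45}\right)\right) - 14068 = \left(9869 - \left(12 - 2 \sqrt{2} \cdot 3 \sqrt{5}\right)\right) - 14068 = \left(9869 - \left(12 - 6 \sqrt{10}\right)\right) - 14068 = \left(9857 + 6 \sqrt{10}\right) - 14068 = -4211 + 6 \sqrt{10}$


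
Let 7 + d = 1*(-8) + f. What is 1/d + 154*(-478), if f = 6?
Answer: -662509/9 ≈ -73612.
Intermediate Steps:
d = -9 (d = -7 + (1*(-8) + 6) = -7 + (-8 + 6) = -7 - 2 = -9)
1/d + 154*(-478) = 1/(-9) + 154*(-478) = -⅑ - 73612 = -662509/9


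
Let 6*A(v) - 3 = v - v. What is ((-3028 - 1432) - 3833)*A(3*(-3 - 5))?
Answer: -8293/2 ≈ -4146.5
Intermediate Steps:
A(v) = 1/2 (A(v) = 1/2 + (v - v)/6 = 1/2 + (1/6)*0 = 1/2 + 0 = 1/2)
((-3028 - 1432) - 3833)*A(3*(-3 - 5)) = ((-3028 - 1432) - 3833)*(1/2) = (-4460 - 3833)*(1/2) = -8293*1/2 = -8293/2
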